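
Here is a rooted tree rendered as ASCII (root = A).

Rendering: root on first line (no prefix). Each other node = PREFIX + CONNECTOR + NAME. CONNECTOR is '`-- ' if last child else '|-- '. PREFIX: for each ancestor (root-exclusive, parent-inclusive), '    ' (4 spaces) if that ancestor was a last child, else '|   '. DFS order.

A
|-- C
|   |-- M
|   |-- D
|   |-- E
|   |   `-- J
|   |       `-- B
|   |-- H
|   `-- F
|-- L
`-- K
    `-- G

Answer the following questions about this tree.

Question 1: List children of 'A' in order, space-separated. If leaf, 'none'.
Answer: C L K

Derivation:
Node A's children (from adjacency): C, L, K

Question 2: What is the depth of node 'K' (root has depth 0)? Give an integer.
Answer: 1

Derivation:
Path from root to K: A -> K
Depth = number of edges = 1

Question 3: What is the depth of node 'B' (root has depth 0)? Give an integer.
Answer: 4

Derivation:
Path from root to B: A -> C -> E -> J -> B
Depth = number of edges = 4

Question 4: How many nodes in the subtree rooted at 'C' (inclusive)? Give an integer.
Subtree rooted at C contains: B, C, D, E, F, H, J, M
Count = 8

Answer: 8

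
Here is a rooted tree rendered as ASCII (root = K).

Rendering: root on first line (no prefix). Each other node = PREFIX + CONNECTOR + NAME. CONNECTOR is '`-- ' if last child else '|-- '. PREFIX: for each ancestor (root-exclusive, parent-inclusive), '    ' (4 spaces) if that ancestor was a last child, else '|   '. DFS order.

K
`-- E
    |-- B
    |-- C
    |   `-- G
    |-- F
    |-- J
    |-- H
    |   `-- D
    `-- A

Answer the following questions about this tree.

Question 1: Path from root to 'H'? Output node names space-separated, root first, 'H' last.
Answer: K E H

Derivation:
Walk down from root: K -> E -> H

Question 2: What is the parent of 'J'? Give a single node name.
Scan adjacency: J appears as child of E

Answer: E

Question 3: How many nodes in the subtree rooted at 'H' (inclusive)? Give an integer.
Subtree rooted at H contains: D, H
Count = 2

Answer: 2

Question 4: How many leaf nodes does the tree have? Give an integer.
Answer: 6

Derivation:
Leaves (nodes with no children): A, B, D, F, G, J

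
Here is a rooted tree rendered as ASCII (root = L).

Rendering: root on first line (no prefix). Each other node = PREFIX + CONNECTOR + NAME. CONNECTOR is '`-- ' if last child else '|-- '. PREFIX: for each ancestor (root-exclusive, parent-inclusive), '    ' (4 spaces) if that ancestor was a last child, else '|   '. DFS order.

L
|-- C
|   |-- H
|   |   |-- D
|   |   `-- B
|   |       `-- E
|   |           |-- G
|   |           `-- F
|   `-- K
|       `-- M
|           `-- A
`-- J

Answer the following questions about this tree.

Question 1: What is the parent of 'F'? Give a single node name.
Scan adjacency: F appears as child of E

Answer: E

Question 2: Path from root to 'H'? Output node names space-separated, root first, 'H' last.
Answer: L C H

Derivation:
Walk down from root: L -> C -> H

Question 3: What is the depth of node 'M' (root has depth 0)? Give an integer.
Answer: 3

Derivation:
Path from root to M: L -> C -> K -> M
Depth = number of edges = 3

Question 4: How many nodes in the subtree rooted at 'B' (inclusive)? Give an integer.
Answer: 4

Derivation:
Subtree rooted at B contains: B, E, F, G
Count = 4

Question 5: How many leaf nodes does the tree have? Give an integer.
Answer: 5

Derivation:
Leaves (nodes with no children): A, D, F, G, J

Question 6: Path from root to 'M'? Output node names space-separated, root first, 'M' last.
Answer: L C K M

Derivation:
Walk down from root: L -> C -> K -> M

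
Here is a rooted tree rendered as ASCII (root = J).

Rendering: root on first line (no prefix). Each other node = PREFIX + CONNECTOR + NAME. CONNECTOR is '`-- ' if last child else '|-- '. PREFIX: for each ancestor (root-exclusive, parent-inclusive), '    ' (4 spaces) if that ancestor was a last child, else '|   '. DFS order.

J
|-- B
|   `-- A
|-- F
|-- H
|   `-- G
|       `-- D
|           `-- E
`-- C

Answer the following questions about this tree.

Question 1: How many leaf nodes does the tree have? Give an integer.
Leaves (nodes with no children): A, C, E, F

Answer: 4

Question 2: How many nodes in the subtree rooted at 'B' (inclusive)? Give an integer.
Answer: 2

Derivation:
Subtree rooted at B contains: A, B
Count = 2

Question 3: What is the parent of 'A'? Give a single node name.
Answer: B

Derivation:
Scan adjacency: A appears as child of B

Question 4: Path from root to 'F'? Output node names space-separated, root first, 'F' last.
Answer: J F

Derivation:
Walk down from root: J -> F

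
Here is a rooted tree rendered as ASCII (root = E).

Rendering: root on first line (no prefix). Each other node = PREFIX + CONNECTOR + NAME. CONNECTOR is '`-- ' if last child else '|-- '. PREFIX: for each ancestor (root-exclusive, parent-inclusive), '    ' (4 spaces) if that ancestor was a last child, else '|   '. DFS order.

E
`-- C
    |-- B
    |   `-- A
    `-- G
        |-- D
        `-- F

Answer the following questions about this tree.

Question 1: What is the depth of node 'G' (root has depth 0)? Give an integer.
Path from root to G: E -> C -> G
Depth = number of edges = 2

Answer: 2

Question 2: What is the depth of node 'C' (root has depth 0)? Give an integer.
Path from root to C: E -> C
Depth = number of edges = 1

Answer: 1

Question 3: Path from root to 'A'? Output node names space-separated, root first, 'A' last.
Answer: E C B A

Derivation:
Walk down from root: E -> C -> B -> A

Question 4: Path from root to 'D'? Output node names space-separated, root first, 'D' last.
Walk down from root: E -> C -> G -> D

Answer: E C G D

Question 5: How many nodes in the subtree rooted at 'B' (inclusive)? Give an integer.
Answer: 2

Derivation:
Subtree rooted at B contains: A, B
Count = 2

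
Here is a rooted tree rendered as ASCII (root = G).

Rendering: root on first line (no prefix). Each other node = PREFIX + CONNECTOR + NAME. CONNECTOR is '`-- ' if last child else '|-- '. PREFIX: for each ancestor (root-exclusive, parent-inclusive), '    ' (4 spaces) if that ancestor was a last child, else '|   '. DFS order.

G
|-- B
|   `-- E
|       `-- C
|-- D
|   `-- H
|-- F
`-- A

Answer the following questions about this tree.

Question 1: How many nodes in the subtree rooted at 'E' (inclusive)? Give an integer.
Answer: 2

Derivation:
Subtree rooted at E contains: C, E
Count = 2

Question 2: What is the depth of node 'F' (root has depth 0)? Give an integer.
Answer: 1

Derivation:
Path from root to F: G -> F
Depth = number of edges = 1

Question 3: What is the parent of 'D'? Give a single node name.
Answer: G

Derivation:
Scan adjacency: D appears as child of G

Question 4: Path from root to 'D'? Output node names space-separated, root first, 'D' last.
Walk down from root: G -> D

Answer: G D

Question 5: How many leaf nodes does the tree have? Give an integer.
Leaves (nodes with no children): A, C, F, H

Answer: 4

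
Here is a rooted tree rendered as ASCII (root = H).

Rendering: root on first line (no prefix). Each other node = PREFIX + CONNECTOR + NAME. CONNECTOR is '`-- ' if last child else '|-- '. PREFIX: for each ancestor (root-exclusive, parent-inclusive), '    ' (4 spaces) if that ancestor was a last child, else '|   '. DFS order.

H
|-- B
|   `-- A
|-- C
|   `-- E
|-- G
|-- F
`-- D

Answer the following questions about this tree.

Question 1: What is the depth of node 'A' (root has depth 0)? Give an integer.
Path from root to A: H -> B -> A
Depth = number of edges = 2

Answer: 2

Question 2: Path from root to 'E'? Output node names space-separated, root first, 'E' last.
Walk down from root: H -> C -> E

Answer: H C E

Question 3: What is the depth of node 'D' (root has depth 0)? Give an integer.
Answer: 1

Derivation:
Path from root to D: H -> D
Depth = number of edges = 1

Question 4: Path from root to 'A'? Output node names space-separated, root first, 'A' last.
Answer: H B A

Derivation:
Walk down from root: H -> B -> A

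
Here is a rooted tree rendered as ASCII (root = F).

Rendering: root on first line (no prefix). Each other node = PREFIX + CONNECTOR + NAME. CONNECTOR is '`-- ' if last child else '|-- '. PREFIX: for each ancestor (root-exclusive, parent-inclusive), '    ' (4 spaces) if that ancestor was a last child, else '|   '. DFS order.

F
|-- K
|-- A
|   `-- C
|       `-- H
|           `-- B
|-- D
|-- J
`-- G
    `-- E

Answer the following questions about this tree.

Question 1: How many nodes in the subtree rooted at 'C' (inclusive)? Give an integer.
Answer: 3

Derivation:
Subtree rooted at C contains: B, C, H
Count = 3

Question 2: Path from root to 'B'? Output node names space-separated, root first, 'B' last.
Walk down from root: F -> A -> C -> H -> B

Answer: F A C H B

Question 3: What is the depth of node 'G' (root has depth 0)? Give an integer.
Path from root to G: F -> G
Depth = number of edges = 1

Answer: 1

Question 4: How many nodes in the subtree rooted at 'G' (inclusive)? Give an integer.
Subtree rooted at G contains: E, G
Count = 2

Answer: 2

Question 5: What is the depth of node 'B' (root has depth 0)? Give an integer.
Path from root to B: F -> A -> C -> H -> B
Depth = number of edges = 4

Answer: 4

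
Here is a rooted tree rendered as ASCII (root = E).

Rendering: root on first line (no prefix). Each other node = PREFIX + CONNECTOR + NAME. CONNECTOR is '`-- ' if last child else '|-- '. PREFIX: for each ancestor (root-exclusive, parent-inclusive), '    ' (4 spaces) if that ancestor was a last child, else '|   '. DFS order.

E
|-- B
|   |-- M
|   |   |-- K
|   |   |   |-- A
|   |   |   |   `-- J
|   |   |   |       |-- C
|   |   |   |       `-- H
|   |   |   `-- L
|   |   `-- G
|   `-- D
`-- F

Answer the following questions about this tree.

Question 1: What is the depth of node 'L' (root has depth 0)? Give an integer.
Answer: 4

Derivation:
Path from root to L: E -> B -> M -> K -> L
Depth = number of edges = 4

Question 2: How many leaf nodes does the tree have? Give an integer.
Answer: 6

Derivation:
Leaves (nodes with no children): C, D, F, G, H, L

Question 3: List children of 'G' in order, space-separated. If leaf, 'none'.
Node G's children (from adjacency): (leaf)

Answer: none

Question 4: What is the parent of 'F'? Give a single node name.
Scan adjacency: F appears as child of E

Answer: E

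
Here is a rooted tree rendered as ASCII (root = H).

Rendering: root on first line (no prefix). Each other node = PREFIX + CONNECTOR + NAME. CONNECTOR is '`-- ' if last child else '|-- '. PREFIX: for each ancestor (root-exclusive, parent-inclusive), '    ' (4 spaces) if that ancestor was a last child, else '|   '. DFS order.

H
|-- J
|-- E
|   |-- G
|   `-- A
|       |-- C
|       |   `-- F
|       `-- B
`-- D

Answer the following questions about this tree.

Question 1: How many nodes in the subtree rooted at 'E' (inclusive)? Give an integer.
Subtree rooted at E contains: A, B, C, E, F, G
Count = 6

Answer: 6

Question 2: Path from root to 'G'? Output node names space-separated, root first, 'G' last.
Answer: H E G

Derivation:
Walk down from root: H -> E -> G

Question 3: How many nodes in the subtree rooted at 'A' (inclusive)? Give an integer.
Answer: 4

Derivation:
Subtree rooted at A contains: A, B, C, F
Count = 4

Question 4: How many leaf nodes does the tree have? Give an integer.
Answer: 5

Derivation:
Leaves (nodes with no children): B, D, F, G, J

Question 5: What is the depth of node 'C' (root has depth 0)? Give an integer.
Answer: 3

Derivation:
Path from root to C: H -> E -> A -> C
Depth = number of edges = 3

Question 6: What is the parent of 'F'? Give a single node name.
Answer: C

Derivation:
Scan adjacency: F appears as child of C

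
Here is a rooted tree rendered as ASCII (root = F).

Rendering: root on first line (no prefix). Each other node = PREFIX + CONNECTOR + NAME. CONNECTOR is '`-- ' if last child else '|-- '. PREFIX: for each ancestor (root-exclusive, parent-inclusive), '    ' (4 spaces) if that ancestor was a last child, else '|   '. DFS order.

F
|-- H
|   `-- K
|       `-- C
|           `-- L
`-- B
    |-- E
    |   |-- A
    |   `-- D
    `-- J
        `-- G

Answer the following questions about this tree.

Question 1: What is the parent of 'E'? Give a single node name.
Answer: B

Derivation:
Scan adjacency: E appears as child of B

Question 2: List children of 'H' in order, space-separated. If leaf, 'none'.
Answer: K

Derivation:
Node H's children (from adjacency): K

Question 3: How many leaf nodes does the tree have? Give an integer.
Answer: 4

Derivation:
Leaves (nodes with no children): A, D, G, L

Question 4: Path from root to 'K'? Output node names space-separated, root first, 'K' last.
Answer: F H K

Derivation:
Walk down from root: F -> H -> K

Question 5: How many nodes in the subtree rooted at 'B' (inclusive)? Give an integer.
Answer: 6

Derivation:
Subtree rooted at B contains: A, B, D, E, G, J
Count = 6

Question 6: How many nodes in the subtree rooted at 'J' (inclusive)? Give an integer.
Answer: 2

Derivation:
Subtree rooted at J contains: G, J
Count = 2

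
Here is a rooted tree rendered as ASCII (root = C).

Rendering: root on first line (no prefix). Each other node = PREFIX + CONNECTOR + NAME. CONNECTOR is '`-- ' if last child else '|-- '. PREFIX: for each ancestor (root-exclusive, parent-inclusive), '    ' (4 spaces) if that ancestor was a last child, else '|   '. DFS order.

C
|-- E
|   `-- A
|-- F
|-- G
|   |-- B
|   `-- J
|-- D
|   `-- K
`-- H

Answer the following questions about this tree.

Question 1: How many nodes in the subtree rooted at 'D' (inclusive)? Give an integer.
Answer: 2

Derivation:
Subtree rooted at D contains: D, K
Count = 2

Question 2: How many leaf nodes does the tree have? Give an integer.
Answer: 6

Derivation:
Leaves (nodes with no children): A, B, F, H, J, K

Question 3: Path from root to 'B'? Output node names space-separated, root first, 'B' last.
Answer: C G B

Derivation:
Walk down from root: C -> G -> B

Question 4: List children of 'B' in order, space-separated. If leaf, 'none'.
Answer: none

Derivation:
Node B's children (from adjacency): (leaf)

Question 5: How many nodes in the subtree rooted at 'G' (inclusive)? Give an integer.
Answer: 3

Derivation:
Subtree rooted at G contains: B, G, J
Count = 3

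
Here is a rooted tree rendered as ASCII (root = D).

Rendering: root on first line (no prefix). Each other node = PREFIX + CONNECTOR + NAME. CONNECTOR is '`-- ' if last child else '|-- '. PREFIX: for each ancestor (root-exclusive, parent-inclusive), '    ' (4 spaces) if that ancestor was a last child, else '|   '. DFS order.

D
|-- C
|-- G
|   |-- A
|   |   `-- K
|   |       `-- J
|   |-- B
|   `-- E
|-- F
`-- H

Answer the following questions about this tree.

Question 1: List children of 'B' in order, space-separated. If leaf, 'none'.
Node B's children (from adjacency): (leaf)

Answer: none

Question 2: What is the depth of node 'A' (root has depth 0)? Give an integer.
Answer: 2

Derivation:
Path from root to A: D -> G -> A
Depth = number of edges = 2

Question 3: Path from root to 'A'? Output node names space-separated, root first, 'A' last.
Answer: D G A

Derivation:
Walk down from root: D -> G -> A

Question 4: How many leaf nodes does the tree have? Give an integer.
Leaves (nodes with no children): B, C, E, F, H, J

Answer: 6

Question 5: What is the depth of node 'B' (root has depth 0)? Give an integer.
Path from root to B: D -> G -> B
Depth = number of edges = 2

Answer: 2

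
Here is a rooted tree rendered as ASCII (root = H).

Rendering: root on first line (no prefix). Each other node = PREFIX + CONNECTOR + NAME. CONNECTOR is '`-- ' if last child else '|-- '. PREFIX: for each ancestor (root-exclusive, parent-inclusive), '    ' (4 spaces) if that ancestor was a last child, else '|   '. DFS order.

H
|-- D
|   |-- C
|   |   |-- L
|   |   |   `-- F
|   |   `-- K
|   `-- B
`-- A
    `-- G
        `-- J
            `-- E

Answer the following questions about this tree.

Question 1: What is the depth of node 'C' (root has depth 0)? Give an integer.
Path from root to C: H -> D -> C
Depth = number of edges = 2

Answer: 2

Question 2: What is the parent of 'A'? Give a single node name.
Scan adjacency: A appears as child of H

Answer: H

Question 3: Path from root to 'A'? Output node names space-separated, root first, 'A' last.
Answer: H A

Derivation:
Walk down from root: H -> A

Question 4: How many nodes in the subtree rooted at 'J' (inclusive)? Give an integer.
Subtree rooted at J contains: E, J
Count = 2

Answer: 2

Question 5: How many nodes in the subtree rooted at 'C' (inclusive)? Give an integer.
Subtree rooted at C contains: C, F, K, L
Count = 4

Answer: 4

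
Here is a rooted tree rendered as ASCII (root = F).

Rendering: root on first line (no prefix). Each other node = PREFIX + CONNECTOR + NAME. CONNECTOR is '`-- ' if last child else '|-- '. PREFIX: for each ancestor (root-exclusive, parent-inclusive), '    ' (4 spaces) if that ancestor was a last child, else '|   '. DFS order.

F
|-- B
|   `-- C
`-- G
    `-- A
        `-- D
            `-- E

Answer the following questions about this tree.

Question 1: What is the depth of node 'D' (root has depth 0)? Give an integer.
Answer: 3

Derivation:
Path from root to D: F -> G -> A -> D
Depth = number of edges = 3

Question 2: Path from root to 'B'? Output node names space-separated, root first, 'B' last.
Walk down from root: F -> B

Answer: F B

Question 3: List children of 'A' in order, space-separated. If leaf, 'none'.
Answer: D

Derivation:
Node A's children (from adjacency): D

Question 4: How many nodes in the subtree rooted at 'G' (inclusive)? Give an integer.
Subtree rooted at G contains: A, D, E, G
Count = 4

Answer: 4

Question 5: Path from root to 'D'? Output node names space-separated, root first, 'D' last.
Answer: F G A D

Derivation:
Walk down from root: F -> G -> A -> D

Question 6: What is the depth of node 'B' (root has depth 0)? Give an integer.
Path from root to B: F -> B
Depth = number of edges = 1

Answer: 1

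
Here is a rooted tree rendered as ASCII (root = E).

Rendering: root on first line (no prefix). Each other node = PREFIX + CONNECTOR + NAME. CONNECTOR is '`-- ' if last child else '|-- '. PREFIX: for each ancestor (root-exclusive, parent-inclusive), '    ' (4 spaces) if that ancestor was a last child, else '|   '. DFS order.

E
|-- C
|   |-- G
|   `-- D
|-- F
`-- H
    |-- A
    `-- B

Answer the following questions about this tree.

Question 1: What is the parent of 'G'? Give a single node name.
Answer: C

Derivation:
Scan adjacency: G appears as child of C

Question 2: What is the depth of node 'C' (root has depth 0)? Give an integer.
Answer: 1

Derivation:
Path from root to C: E -> C
Depth = number of edges = 1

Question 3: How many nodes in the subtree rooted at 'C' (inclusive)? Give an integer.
Answer: 3

Derivation:
Subtree rooted at C contains: C, D, G
Count = 3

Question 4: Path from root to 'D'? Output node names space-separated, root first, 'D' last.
Answer: E C D

Derivation:
Walk down from root: E -> C -> D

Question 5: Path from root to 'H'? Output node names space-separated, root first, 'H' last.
Walk down from root: E -> H

Answer: E H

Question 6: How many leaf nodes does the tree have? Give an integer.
Leaves (nodes with no children): A, B, D, F, G

Answer: 5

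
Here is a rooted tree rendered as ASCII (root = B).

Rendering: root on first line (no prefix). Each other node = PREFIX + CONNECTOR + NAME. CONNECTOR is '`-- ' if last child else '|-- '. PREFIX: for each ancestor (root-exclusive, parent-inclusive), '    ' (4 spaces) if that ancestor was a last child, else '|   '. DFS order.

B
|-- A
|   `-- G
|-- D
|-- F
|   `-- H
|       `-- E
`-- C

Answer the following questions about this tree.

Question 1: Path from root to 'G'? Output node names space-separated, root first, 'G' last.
Answer: B A G

Derivation:
Walk down from root: B -> A -> G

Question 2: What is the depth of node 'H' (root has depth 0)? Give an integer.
Path from root to H: B -> F -> H
Depth = number of edges = 2

Answer: 2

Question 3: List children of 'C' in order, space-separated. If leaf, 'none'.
Answer: none

Derivation:
Node C's children (from adjacency): (leaf)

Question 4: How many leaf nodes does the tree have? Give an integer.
Leaves (nodes with no children): C, D, E, G

Answer: 4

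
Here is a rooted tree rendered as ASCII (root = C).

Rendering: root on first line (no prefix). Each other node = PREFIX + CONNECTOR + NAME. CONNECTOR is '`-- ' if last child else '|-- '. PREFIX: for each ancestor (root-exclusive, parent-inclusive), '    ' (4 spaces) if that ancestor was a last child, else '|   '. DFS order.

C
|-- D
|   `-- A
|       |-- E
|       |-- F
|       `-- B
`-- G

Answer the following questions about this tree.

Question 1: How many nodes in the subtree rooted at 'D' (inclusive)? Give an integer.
Answer: 5

Derivation:
Subtree rooted at D contains: A, B, D, E, F
Count = 5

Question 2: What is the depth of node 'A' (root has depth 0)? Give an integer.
Path from root to A: C -> D -> A
Depth = number of edges = 2

Answer: 2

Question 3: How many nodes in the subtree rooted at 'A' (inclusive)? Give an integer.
Subtree rooted at A contains: A, B, E, F
Count = 4

Answer: 4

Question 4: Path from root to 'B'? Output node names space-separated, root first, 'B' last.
Walk down from root: C -> D -> A -> B

Answer: C D A B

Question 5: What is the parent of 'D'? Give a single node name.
Scan adjacency: D appears as child of C

Answer: C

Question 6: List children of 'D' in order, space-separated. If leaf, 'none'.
Node D's children (from adjacency): A

Answer: A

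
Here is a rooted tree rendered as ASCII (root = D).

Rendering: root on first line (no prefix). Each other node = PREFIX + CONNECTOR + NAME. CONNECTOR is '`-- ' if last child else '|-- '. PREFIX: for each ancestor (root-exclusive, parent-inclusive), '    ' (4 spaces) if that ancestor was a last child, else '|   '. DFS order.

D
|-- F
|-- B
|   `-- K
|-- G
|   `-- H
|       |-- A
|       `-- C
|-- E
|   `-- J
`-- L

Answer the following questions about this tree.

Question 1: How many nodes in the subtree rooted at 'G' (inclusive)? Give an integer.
Subtree rooted at G contains: A, C, G, H
Count = 4

Answer: 4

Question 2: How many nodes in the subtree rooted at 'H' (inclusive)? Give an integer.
Answer: 3

Derivation:
Subtree rooted at H contains: A, C, H
Count = 3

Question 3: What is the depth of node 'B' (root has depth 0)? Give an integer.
Answer: 1

Derivation:
Path from root to B: D -> B
Depth = number of edges = 1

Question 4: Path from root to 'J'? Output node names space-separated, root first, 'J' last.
Walk down from root: D -> E -> J

Answer: D E J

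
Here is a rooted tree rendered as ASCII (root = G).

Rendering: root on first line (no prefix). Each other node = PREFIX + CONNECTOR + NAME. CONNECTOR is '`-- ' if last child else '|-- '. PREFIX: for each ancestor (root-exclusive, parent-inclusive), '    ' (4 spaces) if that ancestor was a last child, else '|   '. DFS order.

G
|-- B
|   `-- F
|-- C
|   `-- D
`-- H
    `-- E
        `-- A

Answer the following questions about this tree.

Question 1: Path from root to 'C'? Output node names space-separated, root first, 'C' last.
Walk down from root: G -> C

Answer: G C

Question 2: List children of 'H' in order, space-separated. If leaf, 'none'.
Answer: E

Derivation:
Node H's children (from adjacency): E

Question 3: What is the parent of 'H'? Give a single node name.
Scan adjacency: H appears as child of G

Answer: G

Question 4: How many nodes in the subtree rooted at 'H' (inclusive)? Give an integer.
Subtree rooted at H contains: A, E, H
Count = 3

Answer: 3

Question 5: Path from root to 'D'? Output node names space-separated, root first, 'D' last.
Answer: G C D

Derivation:
Walk down from root: G -> C -> D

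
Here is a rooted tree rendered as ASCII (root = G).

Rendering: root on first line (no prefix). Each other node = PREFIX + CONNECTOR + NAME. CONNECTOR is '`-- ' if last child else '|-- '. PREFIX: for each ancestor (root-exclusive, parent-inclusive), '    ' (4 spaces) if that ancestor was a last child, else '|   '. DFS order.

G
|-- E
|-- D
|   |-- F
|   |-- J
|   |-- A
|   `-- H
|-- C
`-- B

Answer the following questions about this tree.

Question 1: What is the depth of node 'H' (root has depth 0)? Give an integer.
Answer: 2

Derivation:
Path from root to H: G -> D -> H
Depth = number of edges = 2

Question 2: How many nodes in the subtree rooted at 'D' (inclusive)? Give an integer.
Answer: 5

Derivation:
Subtree rooted at D contains: A, D, F, H, J
Count = 5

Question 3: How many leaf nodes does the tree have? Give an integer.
Answer: 7

Derivation:
Leaves (nodes with no children): A, B, C, E, F, H, J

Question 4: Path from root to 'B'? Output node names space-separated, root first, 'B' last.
Walk down from root: G -> B

Answer: G B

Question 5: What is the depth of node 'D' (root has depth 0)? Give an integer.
Path from root to D: G -> D
Depth = number of edges = 1

Answer: 1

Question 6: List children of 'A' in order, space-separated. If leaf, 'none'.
Answer: none

Derivation:
Node A's children (from adjacency): (leaf)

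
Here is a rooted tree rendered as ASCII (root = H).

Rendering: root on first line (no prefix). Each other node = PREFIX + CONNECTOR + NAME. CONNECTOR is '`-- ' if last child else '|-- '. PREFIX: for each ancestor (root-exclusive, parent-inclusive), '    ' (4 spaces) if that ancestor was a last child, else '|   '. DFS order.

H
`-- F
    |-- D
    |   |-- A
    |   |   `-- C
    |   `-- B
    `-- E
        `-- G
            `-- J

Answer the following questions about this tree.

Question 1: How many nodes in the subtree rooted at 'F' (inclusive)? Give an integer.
Answer: 8

Derivation:
Subtree rooted at F contains: A, B, C, D, E, F, G, J
Count = 8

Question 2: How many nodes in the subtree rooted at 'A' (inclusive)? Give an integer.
Answer: 2

Derivation:
Subtree rooted at A contains: A, C
Count = 2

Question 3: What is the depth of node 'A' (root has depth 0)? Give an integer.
Answer: 3

Derivation:
Path from root to A: H -> F -> D -> A
Depth = number of edges = 3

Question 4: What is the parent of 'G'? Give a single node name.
Scan adjacency: G appears as child of E

Answer: E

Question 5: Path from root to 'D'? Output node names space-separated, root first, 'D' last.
Answer: H F D

Derivation:
Walk down from root: H -> F -> D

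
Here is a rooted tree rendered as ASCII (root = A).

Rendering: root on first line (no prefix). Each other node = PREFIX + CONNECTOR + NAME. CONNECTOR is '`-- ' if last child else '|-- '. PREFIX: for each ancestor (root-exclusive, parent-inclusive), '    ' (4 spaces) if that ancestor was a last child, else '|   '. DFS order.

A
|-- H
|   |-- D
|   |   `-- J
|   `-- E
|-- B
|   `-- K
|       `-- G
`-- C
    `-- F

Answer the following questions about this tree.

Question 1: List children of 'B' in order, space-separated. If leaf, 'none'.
Node B's children (from adjacency): K

Answer: K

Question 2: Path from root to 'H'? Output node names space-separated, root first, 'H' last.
Answer: A H

Derivation:
Walk down from root: A -> H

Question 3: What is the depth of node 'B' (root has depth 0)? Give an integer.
Path from root to B: A -> B
Depth = number of edges = 1

Answer: 1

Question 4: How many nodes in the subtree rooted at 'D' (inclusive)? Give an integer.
Answer: 2

Derivation:
Subtree rooted at D contains: D, J
Count = 2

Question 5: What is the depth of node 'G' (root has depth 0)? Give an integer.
Answer: 3

Derivation:
Path from root to G: A -> B -> K -> G
Depth = number of edges = 3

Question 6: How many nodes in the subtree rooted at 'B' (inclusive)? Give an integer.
Subtree rooted at B contains: B, G, K
Count = 3

Answer: 3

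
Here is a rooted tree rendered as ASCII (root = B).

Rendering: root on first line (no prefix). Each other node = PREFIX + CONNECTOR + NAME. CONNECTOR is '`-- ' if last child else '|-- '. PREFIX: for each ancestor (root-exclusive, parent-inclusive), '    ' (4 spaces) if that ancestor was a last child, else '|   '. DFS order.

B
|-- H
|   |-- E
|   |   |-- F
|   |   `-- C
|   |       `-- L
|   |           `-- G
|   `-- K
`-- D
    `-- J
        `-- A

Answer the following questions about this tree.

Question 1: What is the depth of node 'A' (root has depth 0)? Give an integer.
Answer: 3

Derivation:
Path from root to A: B -> D -> J -> A
Depth = number of edges = 3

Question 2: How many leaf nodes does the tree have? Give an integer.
Leaves (nodes with no children): A, F, G, K

Answer: 4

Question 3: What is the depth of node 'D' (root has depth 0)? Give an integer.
Path from root to D: B -> D
Depth = number of edges = 1

Answer: 1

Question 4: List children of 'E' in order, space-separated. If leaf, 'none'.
Node E's children (from adjacency): F, C

Answer: F C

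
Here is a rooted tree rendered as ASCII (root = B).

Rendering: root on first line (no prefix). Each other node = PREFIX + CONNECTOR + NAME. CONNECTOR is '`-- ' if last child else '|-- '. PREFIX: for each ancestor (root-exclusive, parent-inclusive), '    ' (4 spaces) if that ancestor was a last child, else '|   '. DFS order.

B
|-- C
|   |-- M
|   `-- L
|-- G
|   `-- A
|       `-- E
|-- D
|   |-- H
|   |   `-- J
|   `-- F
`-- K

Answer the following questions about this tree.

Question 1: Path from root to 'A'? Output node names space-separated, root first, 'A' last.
Walk down from root: B -> G -> A

Answer: B G A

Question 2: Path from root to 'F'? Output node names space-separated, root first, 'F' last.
Walk down from root: B -> D -> F

Answer: B D F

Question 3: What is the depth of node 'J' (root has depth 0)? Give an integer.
Path from root to J: B -> D -> H -> J
Depth = number of edges = 3

Answer: 3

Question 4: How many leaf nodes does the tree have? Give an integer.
Leaves (nodes with no children): E, F, J, K, L, M

Answer: 6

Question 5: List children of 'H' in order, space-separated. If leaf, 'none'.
Answer: J

Derivation:
Node H's children (from adjacency): J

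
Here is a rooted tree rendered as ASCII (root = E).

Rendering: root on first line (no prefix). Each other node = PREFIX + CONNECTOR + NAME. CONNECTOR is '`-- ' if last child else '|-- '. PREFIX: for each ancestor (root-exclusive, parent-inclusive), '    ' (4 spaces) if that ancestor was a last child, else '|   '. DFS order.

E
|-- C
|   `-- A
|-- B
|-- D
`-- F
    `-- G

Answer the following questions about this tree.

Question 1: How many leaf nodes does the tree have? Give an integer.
Answer: 4

Derivation:
Leaves (nodes with no children): A, B, D, G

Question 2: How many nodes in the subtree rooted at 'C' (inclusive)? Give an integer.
Answer: 2

Derivation:
Subtree rooted at C contains: A, C
Count = 2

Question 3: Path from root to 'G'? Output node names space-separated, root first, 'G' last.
Walk down from root: E -> F -> G

Answer: E F G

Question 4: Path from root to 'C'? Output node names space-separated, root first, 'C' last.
Answer: E C

Derivation:
Walk down from root: E -> C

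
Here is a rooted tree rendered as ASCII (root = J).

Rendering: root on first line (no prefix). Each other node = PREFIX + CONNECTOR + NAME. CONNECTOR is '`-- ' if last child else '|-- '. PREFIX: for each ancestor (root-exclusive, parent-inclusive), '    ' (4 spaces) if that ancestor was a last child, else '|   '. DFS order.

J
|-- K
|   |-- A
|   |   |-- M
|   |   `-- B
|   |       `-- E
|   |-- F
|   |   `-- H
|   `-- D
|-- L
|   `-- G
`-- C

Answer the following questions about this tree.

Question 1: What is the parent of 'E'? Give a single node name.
Scan adjacency: E appears as child of B

Answer: B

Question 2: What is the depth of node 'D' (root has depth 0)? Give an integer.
Path from root to D: J -> K -> D
Depth = number of edges = 2

Answer: 2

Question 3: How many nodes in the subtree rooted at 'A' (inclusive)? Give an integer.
Subtree rooted at A contains: A, B, E, M
Count = 4

Answer: 4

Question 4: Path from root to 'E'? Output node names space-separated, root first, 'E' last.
Answer: J K A B E

Derivation:
Walk down from root: J -> K -> A -> B -> E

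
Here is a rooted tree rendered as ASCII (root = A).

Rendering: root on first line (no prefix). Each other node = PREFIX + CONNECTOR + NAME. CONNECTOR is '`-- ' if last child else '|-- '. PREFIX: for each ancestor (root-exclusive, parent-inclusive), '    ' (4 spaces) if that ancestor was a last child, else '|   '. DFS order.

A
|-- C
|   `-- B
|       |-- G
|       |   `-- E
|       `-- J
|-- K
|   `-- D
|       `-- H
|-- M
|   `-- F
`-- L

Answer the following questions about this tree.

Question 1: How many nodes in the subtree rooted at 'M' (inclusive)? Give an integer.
Answer: 2

Derivation:
Subtree rooted at M contains: F, M
Count = 2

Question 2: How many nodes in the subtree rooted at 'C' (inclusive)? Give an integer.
Answer: 5

Derivation:
Subtree rooted at C contains: B, C, E, G, J
Count = 5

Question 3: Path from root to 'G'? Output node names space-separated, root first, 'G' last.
Walk down from root: A -> C -> B -> G

Answer: A C B G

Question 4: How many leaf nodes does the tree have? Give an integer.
Leaves (nodes with no children): E, F, H, J, L

Answer: 5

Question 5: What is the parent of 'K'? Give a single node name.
Scan adjacency: K appears as child of A

Answer: A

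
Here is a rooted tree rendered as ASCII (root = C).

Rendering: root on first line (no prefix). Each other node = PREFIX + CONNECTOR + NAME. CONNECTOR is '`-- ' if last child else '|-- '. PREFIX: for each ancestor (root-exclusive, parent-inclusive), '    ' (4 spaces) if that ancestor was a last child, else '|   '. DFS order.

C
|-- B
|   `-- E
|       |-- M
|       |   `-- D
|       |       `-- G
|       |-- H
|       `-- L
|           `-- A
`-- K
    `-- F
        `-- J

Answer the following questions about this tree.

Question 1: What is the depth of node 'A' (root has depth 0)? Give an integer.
Answer: 4

Derivation:
Path from root to A: C -> B -> E -> L -> A
Depth = number of edges = 4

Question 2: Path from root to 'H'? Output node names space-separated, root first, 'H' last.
Answer: C B E H

Derivation:
Walk down from root: C -> B -> E -> H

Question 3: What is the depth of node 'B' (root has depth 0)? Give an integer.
Path from root to B: C -> B
Depth = number of edges = 1

Answer: 1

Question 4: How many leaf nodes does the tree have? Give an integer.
Leaves (nodes with no children): A, G, H, J

Answer: 4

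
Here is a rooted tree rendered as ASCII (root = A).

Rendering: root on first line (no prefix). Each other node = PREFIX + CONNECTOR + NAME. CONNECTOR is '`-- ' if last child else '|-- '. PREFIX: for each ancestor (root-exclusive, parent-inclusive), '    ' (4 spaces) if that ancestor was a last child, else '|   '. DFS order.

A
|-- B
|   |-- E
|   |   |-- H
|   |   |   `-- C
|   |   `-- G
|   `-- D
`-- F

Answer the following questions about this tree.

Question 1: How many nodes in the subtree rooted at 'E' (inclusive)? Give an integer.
Answer: 4

Derivation:
Subtree rooted at E contains: C, E, G, H
Count = 4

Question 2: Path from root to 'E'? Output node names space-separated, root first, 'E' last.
Walk down from root: A -> B -> E

Answer: A B E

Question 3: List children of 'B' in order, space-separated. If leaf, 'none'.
Answer: E D

Derivation:
Node B's children (from adjacency): E, D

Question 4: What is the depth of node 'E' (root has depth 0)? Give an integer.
Path from root to E: A -> B -> E
Depth = number of edges = 2

Answer: 2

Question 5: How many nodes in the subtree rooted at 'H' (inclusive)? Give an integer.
Subtree rooted at H contains: C, H
Count = 2

Answer: 2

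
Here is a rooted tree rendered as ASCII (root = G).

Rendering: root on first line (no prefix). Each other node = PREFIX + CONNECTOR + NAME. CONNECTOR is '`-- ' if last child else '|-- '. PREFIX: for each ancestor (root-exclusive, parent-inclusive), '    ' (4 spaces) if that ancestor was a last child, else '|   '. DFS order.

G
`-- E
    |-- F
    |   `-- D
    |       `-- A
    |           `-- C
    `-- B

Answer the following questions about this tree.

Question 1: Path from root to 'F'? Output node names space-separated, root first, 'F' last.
Walk down from root: G -> E -> F

Answer: G E F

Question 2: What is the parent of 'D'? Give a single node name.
Answer: F

Derivation:
Scan adjacency: D appears as child of F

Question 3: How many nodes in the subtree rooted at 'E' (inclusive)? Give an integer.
Answer: 6

Derivation:
Subtree rooted at E contains: A, B, C, D, E, F
Count = 6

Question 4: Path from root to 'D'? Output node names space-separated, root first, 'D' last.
Walk down from root: G -> E -> F -> D

Answer: G E F D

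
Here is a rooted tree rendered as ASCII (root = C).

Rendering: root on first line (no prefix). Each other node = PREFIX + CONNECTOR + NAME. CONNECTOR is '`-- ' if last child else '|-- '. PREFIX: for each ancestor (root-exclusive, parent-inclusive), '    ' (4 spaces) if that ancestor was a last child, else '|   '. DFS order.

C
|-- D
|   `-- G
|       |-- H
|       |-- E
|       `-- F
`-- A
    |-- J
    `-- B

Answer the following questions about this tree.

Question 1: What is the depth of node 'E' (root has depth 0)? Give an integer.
Answer: 3

Derivation:
Path from root to E: C -> D -> G -> E
Depth = number of edges = 3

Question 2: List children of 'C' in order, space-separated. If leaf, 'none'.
Node C's children (from adjacency): D, A

Answer: D A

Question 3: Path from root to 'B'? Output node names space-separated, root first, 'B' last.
Walk down from root: C -> A -> B

Answer: C A B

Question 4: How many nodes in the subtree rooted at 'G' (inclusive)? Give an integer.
Answer: 4

Derivation:
Subtree rooted at G contains: E, F, G, H
Count = 4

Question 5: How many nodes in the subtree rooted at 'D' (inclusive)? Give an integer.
Answer: 5

Derivation:
Subtree rooted at D contains: D, E, F, G, H
Count = 5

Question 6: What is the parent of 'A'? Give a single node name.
Answer: C

Derivation:
Scan adjacency: A appears as child of C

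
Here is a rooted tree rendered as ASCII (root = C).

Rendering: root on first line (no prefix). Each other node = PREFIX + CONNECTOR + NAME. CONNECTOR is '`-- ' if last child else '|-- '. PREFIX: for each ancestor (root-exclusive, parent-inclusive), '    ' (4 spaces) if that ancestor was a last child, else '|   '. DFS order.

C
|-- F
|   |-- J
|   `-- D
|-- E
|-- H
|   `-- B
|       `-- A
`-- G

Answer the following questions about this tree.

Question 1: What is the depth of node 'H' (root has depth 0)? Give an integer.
Answer: 1

Derivation:
Path from root to H: C -> H
Depth = number of edges = 1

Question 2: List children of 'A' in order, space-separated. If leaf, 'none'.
Node A's children (from adjacency): (leaf)

Answer: none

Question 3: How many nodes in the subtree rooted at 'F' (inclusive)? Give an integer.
Subtree rooted at F contains: D, F, J
Count = 3

Answer: 3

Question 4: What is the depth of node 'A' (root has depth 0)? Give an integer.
Path from root to A: C -> H -> B -> A
Depth = number of edges = 3

Answer: 3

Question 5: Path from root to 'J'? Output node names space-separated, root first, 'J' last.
Answer: C F J

Derivation:
Walk down from root: C -> F -> J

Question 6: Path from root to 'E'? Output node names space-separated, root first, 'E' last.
Answer: C E

Derivation:
Walk down from root: C -> E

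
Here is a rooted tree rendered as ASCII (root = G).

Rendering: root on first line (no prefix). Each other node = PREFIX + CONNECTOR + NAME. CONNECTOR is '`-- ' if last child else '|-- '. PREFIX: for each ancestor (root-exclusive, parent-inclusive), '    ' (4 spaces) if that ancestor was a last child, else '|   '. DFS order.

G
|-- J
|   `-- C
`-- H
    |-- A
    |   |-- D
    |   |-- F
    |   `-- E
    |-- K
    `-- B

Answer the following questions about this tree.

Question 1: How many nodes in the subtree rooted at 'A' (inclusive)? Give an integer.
Subtree rooted at A contains: A, D, E, F
Count = 4

Answer: 4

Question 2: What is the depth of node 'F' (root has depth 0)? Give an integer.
Path from root to F: G -> H -> A -> F
Depth = number of edges = 3

Answer: 3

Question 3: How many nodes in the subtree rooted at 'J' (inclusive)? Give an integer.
Answer: 2

Derivation:
Subtree rooted at J contains: C, J
Count = 2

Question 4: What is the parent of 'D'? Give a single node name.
Scan adjacency: D appears as child of A

Answer: A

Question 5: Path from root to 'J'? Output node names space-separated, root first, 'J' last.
Walk down from root: G -> J

Answer: G J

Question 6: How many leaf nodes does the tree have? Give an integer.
Answer: 6

Derivation:
Leaves (nodes with no children): B, C, D, E, F, K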